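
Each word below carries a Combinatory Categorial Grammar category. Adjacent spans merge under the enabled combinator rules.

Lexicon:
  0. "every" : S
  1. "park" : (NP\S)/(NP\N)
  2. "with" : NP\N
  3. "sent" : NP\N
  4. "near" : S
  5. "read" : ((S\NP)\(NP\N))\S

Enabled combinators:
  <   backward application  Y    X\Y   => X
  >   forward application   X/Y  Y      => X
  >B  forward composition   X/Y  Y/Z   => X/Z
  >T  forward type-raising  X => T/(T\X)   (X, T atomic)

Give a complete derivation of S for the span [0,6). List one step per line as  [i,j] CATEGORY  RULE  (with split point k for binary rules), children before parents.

[0,1] S  lex  "every"
[0,1] NP/(NP\S)  >T
[1,2] (NP\S)/(NP\N)  lex  "park"
[2,3] NP\N  lex  "with"
[1,3] NP\S  >  k=2
[0,3] NP  >  k=1
[3,4] NP\N  lex  "sent"
[4,5] S  lex  "near"
[5,6] ((S\NP)\(NP\N))\S  lex  "read"
[4,6] (S\NP)\(NP\N)  <  k=5
[3,6] S\NP  <  k=4
[0,6] S  <  k=3

[0,6] S   <
  [0,3] NP   >
    [0,1] NP/(NP\S)   >T
      [0,1] "every" : S
    [1,3] NP\S   >
      [1,2] "park" : (NP\S)/(NP\N)
      [2,3] "with" : NP\N
  [3,6] S\NP   <
    [3,4] "sent" : NP\N
    [4,6] (S\NP)\(NP\N)   <
      [4,5] "near" : S
      [5,6] "read" : ((S\NP)\(NP\N))\S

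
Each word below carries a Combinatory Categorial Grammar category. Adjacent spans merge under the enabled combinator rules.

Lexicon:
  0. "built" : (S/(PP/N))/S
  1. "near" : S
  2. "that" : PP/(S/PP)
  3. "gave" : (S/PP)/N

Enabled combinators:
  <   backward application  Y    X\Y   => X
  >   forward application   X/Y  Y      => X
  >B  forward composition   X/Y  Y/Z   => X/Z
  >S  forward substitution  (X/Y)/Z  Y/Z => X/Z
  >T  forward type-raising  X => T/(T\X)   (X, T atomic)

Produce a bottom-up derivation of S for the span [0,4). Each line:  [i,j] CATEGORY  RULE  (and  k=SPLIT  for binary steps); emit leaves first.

[0,4] S   >
  [0,2] S/(PP/N)   >
    [0,1] "built" : (S/(PP/N))/S
    [1,2] "near" : S
  [2,4] PP/N   >B
    [2,3] "that" : PP/(S/PP)
    [3,4] "gave" : (S/PP)/N

[0,1] (S/(PP/N))/S  lex  "built"
[1,2] S  lex  "near"
[0,2] S/(PP/N)  >  k=1
[2,3] PP/(S/PP)  lex  "that"
[3,4] (S/PP)/N  lex  "gave"
[2,4] PP/N  >B  k=3
[0,4] S  >  k=2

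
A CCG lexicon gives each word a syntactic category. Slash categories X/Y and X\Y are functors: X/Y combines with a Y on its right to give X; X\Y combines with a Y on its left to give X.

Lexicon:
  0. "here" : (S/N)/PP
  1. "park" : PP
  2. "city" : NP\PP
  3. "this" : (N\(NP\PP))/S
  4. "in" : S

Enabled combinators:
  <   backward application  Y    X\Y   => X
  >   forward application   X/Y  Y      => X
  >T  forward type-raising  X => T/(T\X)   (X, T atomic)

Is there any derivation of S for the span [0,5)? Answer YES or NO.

YES

[0,5] S   >
  [0,2] S/N   >
    [0,1] "here" : (S/N)/PP
    [1,2] "park" : PP
  [2,5] N   <
    [2,3] "city" : NP\PP
    [3,5] N\(NP\PP)   >
      [3,4] "this" : (N\(NP\PP))/S
      [4,5] "in" : S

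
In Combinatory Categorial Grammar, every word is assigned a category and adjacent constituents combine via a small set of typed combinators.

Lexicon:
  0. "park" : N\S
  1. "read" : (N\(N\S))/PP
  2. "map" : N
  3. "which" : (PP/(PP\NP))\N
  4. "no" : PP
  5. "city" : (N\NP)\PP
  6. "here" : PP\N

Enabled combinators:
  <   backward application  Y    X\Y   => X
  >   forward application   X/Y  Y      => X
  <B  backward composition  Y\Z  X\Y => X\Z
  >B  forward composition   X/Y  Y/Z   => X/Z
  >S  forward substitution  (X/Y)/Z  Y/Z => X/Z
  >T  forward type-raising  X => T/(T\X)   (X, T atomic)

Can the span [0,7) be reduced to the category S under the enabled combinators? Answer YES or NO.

N\S (N\(N\S))/PP N (PP/(PP\NP))\N PP (N\NP)\PP PP\N
CKY chart[0,7] = {N, N/(N\N), NP/(NP\N), PP/(PP\N), S/(S\N)}; S ∉ chart

NO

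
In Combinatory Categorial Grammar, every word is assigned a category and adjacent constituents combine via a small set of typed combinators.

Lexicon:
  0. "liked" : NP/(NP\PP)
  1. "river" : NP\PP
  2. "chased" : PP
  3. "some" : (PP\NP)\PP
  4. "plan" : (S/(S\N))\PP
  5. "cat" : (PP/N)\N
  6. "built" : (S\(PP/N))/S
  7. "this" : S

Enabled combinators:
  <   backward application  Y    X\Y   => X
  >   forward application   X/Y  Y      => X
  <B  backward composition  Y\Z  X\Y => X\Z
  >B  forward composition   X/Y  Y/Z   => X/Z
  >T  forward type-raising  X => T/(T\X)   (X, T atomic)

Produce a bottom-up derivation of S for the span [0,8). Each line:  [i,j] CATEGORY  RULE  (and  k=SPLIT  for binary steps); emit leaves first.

[0,8] S   >
  [0,5] S/(S\N)   <
    [0,4] PP   <
      [0,2] NP   >
        [0,1] "liked" : NP/(NP\PP)
        [1,2] "river" : NP\PP
      [2,4] PP\NP   <
        [2,3] "chased" : PP
        [3,4] "some" : (PP\NP)\PP
    [4,5] "plan" : (S/(S\N))\PP
  [5,8] S\N   <B
    [5,6] "cat" : (PP/N)\N
    [6,8] S\(PP/N)   >
      [6,7] "built" : (S\(PP/N))/S
      [7,8] "this" : S

[0,1] NP/(NP\PP)  lex  "liked"
[1,2] NP\PP  lex  "river"
[0,2] NP  >  k=1
[2,3] PP  lex  "chased"
[3,4] (PP\NP)\PP  lex  "some"
[2,4] PP\NP  <  k=3
[0,4] PP  <  k=2
[4,5] (S/(S\N))\PP  lex  "plan"
[0,5] S/(S\N)  <  k=4
[5,6] (PP/N)\N  lex  "cat"
[6,7] (S\(PP/N))/S  lex  "built"
[7,8] S  lex  "this"
[6,8] S\(PP/N)  >  k=7
[5,8] S\N  <B  k=6
[0,8] S  >  k=5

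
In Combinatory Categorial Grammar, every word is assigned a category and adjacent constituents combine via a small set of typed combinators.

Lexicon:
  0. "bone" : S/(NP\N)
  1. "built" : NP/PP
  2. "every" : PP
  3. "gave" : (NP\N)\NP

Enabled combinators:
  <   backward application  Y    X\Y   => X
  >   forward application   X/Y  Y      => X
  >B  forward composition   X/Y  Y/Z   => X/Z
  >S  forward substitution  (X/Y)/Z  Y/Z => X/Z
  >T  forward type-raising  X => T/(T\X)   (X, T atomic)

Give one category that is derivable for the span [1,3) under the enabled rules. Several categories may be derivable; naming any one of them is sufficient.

[0,4] S   >
  [0,1] "bone" : S/(NP\N)
  [1,4] NP\N   <
    [1,3] NP   >
      [1,2] "built" : NP/PP
      [2,3] "every" : PP
    [3,4] "gave" : (NP\N)\NP

NP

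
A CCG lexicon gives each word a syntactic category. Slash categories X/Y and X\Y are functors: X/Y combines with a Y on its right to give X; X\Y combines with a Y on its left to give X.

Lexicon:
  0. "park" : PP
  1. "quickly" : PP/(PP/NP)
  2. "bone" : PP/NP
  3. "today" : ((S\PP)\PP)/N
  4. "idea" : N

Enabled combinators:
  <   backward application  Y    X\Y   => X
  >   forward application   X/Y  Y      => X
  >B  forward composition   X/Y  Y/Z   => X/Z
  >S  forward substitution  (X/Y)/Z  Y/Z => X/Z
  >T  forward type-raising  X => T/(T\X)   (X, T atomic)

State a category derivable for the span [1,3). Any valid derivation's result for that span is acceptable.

PP

[0,5] S   >
  [0,1] S/(S\PP)   >T
    [0,1] "park" : PP
  [1,5] S\PP   <
    [1,3] PP   >
      [1,2] "quickly" : PP/(PP/NP)
      [2,3] "bone" : PP/NP
    [3,5] (S\PP)\PP   >
      [3,4] "today" : ((S\PP)\PP)/N
      [4,5] "idea" : N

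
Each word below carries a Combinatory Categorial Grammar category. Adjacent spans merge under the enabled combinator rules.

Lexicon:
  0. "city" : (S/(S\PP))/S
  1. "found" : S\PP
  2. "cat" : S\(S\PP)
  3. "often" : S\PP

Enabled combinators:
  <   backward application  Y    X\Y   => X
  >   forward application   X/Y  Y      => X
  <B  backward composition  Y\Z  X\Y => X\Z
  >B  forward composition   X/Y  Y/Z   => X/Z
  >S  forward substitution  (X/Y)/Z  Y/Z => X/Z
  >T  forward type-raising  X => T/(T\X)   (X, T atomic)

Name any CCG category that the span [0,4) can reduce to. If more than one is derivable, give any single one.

[0,4] S   >
  [0,3] S/(S\PP)   >
    [0,1] "city" : (S/(S\PP))/S
    [1,3] S   <
      [1,2] "found" : S\PP
      [2,3] "cat" : S\(S\PP)
  [3,4] "often" : S\PP

S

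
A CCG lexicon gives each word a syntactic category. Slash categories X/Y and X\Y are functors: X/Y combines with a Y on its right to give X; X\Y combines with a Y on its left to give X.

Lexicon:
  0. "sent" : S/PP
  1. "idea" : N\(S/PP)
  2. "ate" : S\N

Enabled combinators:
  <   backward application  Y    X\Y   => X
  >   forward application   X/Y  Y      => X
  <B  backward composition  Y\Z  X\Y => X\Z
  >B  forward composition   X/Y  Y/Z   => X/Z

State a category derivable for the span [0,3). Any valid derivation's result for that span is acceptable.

[0,3] S   <
  [0,2] N   <
    [0,1] "sent" : S/PP
    [1,2] "idea" : N\(S/PP)
  [2,3] "ate" : S\N

S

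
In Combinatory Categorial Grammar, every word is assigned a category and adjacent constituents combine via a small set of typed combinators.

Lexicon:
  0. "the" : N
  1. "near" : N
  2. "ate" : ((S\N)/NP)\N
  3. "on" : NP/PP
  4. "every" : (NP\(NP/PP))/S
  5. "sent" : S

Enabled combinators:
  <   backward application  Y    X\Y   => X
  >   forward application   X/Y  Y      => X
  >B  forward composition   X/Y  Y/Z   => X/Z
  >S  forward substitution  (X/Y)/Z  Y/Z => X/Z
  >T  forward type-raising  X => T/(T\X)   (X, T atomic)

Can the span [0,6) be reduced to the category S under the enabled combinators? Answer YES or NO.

YES

[0,6] S   <
  [0,1] "the" : N
  [1,6] S\N   >
    [1,3] (S\N)/NP   <
      [1,2] "near" : N
      [2,3] "ate" : ((S\N)/NP)\N
    [3,6] NP   <
      [3,4] "on" : NP/PP
      [4,6] NP\(NP/PP)   >
        [4,5] "every" : (NP\(NP/PP))/S
        [5,6] "sent" : S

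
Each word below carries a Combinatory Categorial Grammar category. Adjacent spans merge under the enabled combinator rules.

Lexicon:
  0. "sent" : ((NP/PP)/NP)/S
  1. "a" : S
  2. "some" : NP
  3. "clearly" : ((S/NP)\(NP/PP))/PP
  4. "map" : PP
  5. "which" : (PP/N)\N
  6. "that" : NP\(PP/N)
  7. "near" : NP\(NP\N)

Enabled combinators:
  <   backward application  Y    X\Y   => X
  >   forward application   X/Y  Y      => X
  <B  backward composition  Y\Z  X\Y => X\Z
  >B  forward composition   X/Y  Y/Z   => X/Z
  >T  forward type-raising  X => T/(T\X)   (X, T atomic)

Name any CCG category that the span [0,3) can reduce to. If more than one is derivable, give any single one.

[0,8] S   >
  [0,5] S/NP   <
    [0,3] NP/PP   >
      [0,2] (NP/PP)/NP   >
        [0,1] "sent" : ((NP/PP)/NP)/S
        [1,2] "a" : S
      [2,3] "some" : NP
    [3,5] (S/NP)\(NP/PP)   >
      [3,4] "clearly" : ((S/NP)\(NP/PP))/PP
      [4,5] "map" : PP
  [5,8] NP   <
    [5,7] NP\N   <B
      [5,6] "which" : (PP/N)\N
      [6,7] "that" : NP\(PP/N)
    [7,8] "near" : NP\(NP\N)

NP/PP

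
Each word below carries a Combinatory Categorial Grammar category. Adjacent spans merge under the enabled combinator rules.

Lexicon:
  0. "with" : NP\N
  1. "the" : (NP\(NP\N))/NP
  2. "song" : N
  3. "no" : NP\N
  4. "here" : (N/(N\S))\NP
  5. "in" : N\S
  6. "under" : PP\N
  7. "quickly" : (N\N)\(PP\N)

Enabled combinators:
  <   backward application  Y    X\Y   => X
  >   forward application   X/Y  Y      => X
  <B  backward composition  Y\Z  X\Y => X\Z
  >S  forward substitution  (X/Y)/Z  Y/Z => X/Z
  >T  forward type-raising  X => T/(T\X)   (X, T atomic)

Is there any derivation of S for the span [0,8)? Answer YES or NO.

NP\N (NP\(NP\N))/NP N NP\N (N/(N\S))\NP N\S PP\N (N\N)\(PP\N)
CKY chart[0,8] = {N, N/(N\N), NP/(NP\N), PP/(PP\N), S/(S\N)}; S ∉ chart

NO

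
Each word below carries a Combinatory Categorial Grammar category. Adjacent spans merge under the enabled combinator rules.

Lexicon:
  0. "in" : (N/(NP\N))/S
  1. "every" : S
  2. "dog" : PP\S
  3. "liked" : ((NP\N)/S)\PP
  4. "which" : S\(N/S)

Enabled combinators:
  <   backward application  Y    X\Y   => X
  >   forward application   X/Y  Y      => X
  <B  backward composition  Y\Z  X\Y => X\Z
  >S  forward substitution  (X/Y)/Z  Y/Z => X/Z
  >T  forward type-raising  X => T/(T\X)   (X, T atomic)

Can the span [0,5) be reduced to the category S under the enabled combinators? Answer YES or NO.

YES

[0,5] S   <
  [0,4] N/S   >S
    [0,1] "in" : (N/(NP\N))/S
    [1,4] (NP\N)/S   <
      [1,3] PP   <
        [1,2] "every" : S
        [2,3] "dog" : PP\S
      [3,4] "liked" : ((NP\N)/S)\PP
  [4,5] "which" : S\(N/S)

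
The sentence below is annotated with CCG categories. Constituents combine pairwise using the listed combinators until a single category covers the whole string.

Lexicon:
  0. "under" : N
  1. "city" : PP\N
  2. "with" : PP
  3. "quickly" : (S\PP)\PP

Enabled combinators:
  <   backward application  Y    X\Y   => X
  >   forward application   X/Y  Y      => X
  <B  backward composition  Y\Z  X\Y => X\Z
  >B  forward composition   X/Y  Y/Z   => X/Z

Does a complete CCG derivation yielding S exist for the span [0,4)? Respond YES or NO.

[0,4] S   <
  [0,2] PP   <
    [0,1] "under" : N
    [1,2] "city" : PP\N
  [2,4] S\PP   <
    [2,3] "with" : PP
    [3,4] "quickly" : (S\PP)\PP

YES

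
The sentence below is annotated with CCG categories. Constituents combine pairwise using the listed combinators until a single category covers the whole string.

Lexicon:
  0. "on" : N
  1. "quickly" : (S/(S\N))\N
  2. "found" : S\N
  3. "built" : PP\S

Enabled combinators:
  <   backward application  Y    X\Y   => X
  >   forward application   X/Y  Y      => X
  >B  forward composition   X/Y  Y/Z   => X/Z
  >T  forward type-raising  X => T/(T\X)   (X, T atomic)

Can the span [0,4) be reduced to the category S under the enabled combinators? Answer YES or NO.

NO

N (S/(S\N))\N S\N PP\S
CKY chart[0,4] = {N/(N\PP), NP/(NP\PP), PP, PP/(PP\PP), S/(S\PP)}; S ∉ chart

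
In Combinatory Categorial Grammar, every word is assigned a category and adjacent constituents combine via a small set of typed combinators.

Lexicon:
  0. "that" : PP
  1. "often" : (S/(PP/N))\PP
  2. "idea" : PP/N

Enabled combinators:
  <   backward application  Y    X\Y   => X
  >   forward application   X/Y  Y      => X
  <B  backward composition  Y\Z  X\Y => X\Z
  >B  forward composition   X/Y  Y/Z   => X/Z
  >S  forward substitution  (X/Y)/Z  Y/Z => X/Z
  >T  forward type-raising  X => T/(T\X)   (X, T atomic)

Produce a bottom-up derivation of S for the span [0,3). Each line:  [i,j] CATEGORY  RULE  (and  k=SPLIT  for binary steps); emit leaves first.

[0,3] S   >
  [0,2] S/(PP/N)   <
    [0,1] "that" : PP
    [1,2] "often" : (S/(PP/N))\PP
  [2,3] "idea" : PP/N

[0,1] PP  lex  "that"
[1,2] (S/(PP/N))\PP  lex  "often"
[0,2] S/(PP/N)  <  k=1
[2,3] PP/N  lex  "idea"
[0,3] S  >  k=2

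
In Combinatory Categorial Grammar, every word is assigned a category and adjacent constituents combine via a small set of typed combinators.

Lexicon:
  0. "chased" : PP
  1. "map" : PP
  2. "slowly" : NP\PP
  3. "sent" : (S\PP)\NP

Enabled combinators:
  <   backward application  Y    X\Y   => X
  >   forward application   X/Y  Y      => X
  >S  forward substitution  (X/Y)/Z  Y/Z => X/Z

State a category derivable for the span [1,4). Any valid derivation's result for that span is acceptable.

S\PP

[0,4] S   <
  [0,1] "chased" : PP
  [1,4] S\PP   <
    [1,3] NP   <
      [1,2] "map" : PP
      [2,3] "slowly" : NP\PP
    [3,4] "sent" : (S\PP)\NP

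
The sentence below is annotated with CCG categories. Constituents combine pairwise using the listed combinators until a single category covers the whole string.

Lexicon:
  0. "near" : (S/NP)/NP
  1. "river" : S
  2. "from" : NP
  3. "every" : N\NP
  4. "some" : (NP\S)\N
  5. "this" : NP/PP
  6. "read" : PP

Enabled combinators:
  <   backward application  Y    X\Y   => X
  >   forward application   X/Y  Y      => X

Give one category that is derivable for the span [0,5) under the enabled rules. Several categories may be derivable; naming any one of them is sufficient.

[0,7] S   >
  [0,5] S/NP   >
    [0,1] "near" : (S/NP)/NP
    [1,5] NP   <
      [1,2] "river" : S
      [2,5] NP\S   <
        [2,4] N   <
          [2,3] "from" : NP
          [3,4] "every" : N\NP
        [4,5] "some" : (NP\S)\N
  [5,7] NP   >
    [5,6] "this" : NP/PP
    [6,7] "read" : PP

S/NP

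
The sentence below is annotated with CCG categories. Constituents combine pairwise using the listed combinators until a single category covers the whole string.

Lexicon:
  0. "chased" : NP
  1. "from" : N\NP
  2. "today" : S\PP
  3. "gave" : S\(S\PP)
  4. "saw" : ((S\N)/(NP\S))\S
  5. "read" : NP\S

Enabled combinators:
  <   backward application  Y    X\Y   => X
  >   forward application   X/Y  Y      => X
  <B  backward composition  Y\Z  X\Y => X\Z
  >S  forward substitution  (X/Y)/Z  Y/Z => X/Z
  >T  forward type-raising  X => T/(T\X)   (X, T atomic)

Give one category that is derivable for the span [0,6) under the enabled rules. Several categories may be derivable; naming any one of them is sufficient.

[0,6] S   <
  [0,2] N   >
    [0,1] N/(N\NP)   >T
      [0,1] "chased" : NP
    [1,2] "from" : N\NP
  [2,6] S\N   >
    [2,5] (S\N)/(NP\S)   <
      [2,4] S   <
        [2,3] "today" : S\PP
        [3,4] "gave" : S\(S\PP)
      [4,5] "saw" : ((S\N)/(NP\S))\S
    [5,6] "read" : NP\S

S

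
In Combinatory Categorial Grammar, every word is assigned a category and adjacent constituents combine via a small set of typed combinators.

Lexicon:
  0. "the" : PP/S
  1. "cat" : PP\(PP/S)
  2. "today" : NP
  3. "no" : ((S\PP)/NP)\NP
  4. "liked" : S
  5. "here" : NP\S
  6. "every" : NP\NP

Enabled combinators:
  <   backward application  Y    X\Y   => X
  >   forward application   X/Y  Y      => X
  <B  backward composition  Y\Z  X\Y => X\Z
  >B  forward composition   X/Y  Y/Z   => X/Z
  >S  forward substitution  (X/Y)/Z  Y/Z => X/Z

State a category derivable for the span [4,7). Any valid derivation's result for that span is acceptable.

NP

[0,7] S   <
  [0,2] PP   <
    [0,1] "the" : PP/S
    [1,2] "cat" : PP\(PP/S)
  [2,7] S\PP   >
    [2,4] (S\PP)/NP   <
      [2,3] "today" : NP
      [3,4] "no" : ((S\PP)/NP)\NP
    [4,7] NP   <
      [4,5] "liked" : S
      [5,7] NP\S   <B
        [5,6] "here" : NP\S
        [6,7] "every" : NP\NP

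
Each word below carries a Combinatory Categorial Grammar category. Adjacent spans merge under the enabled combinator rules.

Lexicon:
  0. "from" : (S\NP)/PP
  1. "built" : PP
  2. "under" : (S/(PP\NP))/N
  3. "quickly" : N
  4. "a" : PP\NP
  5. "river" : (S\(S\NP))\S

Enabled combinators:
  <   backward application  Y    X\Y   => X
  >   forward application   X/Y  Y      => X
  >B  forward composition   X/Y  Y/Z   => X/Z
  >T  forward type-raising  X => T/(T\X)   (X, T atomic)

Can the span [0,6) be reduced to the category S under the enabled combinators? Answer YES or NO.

[0,6] S   <
  [0,2] S\NP   >
    [0,1] "from" : (S\NP)/PP
    [1,2] "built" : PP
  [2,6] S\(S\NP)   <
    [2,5] S   >
      [2,4] S/(PP\NP)   >
        [2,3] "under" : (S/(PP\NP))/N
        [3,4] "quickly" : N
      [4,5] "a" : PP\NP
    [5,6] "river" : (S\(S\NP))\S

YES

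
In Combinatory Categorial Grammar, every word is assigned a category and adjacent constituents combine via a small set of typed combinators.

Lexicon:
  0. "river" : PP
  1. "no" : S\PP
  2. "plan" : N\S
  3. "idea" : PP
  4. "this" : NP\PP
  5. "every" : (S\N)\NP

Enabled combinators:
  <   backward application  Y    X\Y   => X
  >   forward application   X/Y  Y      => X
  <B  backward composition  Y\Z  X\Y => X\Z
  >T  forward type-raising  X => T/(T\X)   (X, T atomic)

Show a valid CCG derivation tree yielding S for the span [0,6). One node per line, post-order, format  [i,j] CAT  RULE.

[0,6] S   <
  [0,3] N   >
    [0,1] N/(N\PP)   >T
      [0,1] "river" : PP
    [1,3] N\PP   <B
      [1,2] "no" : S\PP
      [2,3] "plan" : N\S
  [3,6] S\N   <
    [3,5] NP   <
      [3,4] "idea" : PP
      [4,5] "this" : NP\PP
    [5,6] "every" : (S\N)\NP

[0,1] PP  lex  "river"
[0,1] N/(N\PP)  >T
[1,2] S\PP  lex  "no"
[2,3] N\S  lex  "plan"
[1,3] N\PP  <B  k=2
[0,3] N  >  k=1
[3,4] PP  lex  "idea"
[4,5] NP\PP  lex  "this"
[3,5] NP  <  k=4
[5,6] (S\N)\NP  lex  "every"
[3,6] S\N  <  k=5
[0,6] S  <  k=3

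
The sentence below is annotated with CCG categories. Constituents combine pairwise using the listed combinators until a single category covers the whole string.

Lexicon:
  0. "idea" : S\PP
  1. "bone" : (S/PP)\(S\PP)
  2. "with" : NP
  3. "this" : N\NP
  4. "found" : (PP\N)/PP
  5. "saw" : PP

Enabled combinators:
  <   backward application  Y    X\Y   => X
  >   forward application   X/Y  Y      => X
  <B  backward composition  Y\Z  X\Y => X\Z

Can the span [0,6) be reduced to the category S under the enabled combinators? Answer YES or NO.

YES

[0,6] S   >
  [0,2] S/PP   <
    [0,1] "idea" : S\PP
    [1,2] "bone" : (S/PP)\(S\PP)
  [2,6] PP   <
    [2,4] N   <
      [2,3] "with" : NP
      [3,4] "this" : N\NP
    [4,6] PP\N   >
      [4,5] "found" : (PP\N)/PP
      [5,6] "saw" : PP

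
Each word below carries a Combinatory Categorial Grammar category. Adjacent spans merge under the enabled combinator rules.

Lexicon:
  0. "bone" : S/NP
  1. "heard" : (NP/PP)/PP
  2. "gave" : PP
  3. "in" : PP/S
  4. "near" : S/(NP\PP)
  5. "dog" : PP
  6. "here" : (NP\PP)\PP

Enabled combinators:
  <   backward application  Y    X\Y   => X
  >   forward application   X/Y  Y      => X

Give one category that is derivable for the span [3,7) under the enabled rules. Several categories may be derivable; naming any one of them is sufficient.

[0,7] S   >
  [0,1] "bone" : S/NP
  [1,7] NP   >
    [1,3] NP/PP   >
      [1,2] "heard" : (NP/PP)/PP
      [2,3] "gave" : PP
    [3,7] PP   >
      [3,4] "in" : PP/S
      [4,7] S   >
        [4,5] "near" : S/(NP\PP)
        [5,7] NP\PP   <
          [5,6] "dog" : PP
          [6,7] "here" : (NP\PP)\PP

PP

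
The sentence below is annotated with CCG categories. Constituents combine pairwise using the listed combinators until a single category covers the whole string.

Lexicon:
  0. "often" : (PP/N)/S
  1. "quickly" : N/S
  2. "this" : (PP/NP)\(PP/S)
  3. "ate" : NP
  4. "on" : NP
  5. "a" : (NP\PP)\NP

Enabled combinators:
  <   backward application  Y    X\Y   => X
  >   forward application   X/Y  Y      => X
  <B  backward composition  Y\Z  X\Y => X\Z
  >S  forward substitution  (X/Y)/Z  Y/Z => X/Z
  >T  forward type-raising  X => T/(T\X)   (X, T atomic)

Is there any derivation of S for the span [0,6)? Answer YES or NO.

NO

(PP/N)/S N/S (PP/NP)\(PP/S) NP NP (NP\PP)\NP
CKY chart[0,6] = {N/(N\NP), NP, NP/(NP\NP), PP/(PP\NP), S/(S\NP)}; S ∉ chart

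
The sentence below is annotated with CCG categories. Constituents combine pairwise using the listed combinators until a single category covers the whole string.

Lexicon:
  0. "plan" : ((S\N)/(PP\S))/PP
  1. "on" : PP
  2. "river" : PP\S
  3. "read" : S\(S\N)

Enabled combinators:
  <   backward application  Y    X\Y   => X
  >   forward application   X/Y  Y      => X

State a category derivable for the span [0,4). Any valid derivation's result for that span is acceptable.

S

[0,4] S   <
  [0,3] S\N   >
    [0,2] (S\N)/(PP\S)   >
      [0,1] "plan" : ((S\N)/(PP\S))/PP
      [1,2] "on" : PP
    [2,3] "river" : PP\S
  [3,4] "read" : S\(S\N)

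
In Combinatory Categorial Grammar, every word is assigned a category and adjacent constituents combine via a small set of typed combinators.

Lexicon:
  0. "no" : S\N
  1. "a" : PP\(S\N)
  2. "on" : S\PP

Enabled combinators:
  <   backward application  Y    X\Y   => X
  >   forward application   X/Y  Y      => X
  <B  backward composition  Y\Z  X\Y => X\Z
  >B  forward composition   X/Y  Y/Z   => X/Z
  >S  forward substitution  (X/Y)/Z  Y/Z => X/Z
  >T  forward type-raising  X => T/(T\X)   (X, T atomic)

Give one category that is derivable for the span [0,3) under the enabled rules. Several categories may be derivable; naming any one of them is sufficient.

S

[0,3] S   <
  [0,2] PP   <
    [0,1] "no" : S\N
    [1,2] "a" : PP\(S\N)
  [2,3] "on" : S\PP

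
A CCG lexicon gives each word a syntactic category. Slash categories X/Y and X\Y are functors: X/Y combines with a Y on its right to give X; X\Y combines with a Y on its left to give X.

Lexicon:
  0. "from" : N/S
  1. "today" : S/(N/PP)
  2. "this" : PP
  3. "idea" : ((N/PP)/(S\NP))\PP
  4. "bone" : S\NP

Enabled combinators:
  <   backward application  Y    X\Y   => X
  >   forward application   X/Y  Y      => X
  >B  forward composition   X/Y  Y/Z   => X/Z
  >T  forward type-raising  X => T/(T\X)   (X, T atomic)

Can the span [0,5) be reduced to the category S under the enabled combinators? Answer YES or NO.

N/S S/(N/PP) PP ((N/PP)/(S\NP))\PP S\NP
CKY chart[0,5] = {N, N/(N\N), N/(S\S), NP/(NP\N), PP/(PP\N), S/(S\N)}; S ∉ chart

NO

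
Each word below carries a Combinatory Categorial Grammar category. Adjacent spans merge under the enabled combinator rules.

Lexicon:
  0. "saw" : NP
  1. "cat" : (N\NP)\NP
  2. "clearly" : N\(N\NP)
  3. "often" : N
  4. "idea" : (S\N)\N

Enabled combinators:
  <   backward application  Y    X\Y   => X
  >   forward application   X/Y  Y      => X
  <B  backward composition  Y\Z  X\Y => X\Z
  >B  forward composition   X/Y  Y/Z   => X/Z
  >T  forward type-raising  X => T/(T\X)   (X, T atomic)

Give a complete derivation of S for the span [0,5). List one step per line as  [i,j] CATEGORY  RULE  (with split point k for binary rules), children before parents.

[0,5] S   <
  [0,3] N   <
    [0,2] N\NP   <
      [0,1] "saw" : NP
      [1,2] "cat" : (N\NP)\NP
    [2,3] "clearly" : N\(N\NP)
  [3,5] S\N   <
    [3,4] "often" : N
    [4,5] "idea" : (S\N)\N

[0,1] NP  lex  "saw"
[1,2] (N\NP)\NP  lex  "cat"
[0,2] N\NP  <  k=1
[2,3] N\(N\NP)  lex  "clearly"
[0,3] N  <  k=2
[3,4] N  lex  "often"
[4,5] (S\N)\N  lex  "idea"
[3,5] S\N  <  k=4
[0,5] S  <  k=3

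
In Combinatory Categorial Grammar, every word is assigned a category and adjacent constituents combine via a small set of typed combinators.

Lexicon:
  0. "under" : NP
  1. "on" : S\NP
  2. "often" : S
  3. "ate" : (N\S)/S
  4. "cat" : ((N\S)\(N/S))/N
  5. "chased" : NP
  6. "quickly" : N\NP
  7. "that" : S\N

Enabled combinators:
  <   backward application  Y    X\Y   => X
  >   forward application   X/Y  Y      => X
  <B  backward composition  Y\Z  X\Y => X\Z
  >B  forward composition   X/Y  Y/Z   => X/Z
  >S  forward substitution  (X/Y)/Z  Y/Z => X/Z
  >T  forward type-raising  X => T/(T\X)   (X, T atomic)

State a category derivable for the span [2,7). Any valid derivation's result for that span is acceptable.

N\S

[0,8] S   <
  [0,7] N   <
    [0,2] S   <
      [0,1] "under" : NP
      [1,2] "on" : S\NP
    [2,7] N\S   <
      [2,4] N/S   >B
        [2,3] N/(N\S)   >T
          [2,3] "often" : S
        [3,4] "ate" : (N\S)/S
      [4,7] (N\S)\(N/S)   >
        [4,5] "cat" : ((N\S)\(N/S))/N
        [5,7] N   >
          [5,6] N/(N\NP)   >T
            [5,6] "chased" : NP
          [6,7] "quickly" : N\NP
  [7,8] "that" : S\N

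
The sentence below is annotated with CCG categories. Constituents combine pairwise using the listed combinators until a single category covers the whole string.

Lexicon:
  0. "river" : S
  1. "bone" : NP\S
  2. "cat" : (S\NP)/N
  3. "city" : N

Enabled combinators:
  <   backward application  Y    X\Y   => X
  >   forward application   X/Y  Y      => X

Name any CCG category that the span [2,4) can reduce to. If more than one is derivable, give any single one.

[0,4] S   <
  [0,2] NP   <
    [0,1] "river" : S
    [1,2] "bone" : NP\S
  [2,4] S\NP   >
    [2,3] "cat" : (S\NP)/N
    [3,4] "city" : N

S\NP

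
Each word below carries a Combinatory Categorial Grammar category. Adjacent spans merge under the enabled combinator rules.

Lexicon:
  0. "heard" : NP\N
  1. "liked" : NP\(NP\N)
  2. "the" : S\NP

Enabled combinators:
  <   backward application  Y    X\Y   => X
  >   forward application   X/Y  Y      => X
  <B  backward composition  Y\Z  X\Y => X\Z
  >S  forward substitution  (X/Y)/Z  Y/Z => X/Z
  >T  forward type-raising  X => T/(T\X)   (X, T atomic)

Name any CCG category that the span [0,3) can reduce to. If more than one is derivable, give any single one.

[0,3] S   <
  [0,2] NP   <
    [0,1] "heard" : NP\N
    [1,2] "liked" : NP\(NP\N)
  [2,3] "the" : S\NP

S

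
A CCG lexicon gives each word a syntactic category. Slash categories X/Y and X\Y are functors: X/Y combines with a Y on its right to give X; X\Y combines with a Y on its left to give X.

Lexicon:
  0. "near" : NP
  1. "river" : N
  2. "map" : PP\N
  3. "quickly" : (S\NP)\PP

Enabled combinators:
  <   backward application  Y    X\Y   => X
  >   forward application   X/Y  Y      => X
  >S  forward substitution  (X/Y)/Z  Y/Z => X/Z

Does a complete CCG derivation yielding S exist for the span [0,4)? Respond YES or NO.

YES

[0,4] S   <
  [0,1] "near" : NP
  [1,4] S\NP   <
    [1,3] PP   <
      [1,2] "river" : N
      [2,3] "map" : PP\N
    [3,4] "quickly" : (S\NP)\PP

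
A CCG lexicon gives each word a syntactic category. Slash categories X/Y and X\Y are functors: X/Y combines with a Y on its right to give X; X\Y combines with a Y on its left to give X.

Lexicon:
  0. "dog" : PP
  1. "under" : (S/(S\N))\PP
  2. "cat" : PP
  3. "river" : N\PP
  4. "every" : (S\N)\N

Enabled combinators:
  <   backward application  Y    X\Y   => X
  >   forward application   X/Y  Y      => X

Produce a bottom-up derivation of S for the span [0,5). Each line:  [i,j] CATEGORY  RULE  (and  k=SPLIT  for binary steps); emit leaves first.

[0,5] S   >
  [0,2] S/(S\N)   <
    [0,1] "dog" : PP
    [1,2] "under" : (S/(S\N))\PP
  [2,5] S\N   <
    [2,4] N   <
      [2,3] "cat" : PP
      [3,4] "river" : N\PP
    [4,5] "every" : (S\N)\N

[0,1] PP  lex  "dog"
[1,2] (S/(S\N))\PP  lex  "under"
[0,2] S/(S\N)  <  k=1
[2,3] PP  lex  "cat"
[3,4] N\PP  lex  "river"
[2,4] N  <  k=3
[4,5] (S\N)\N  lex  "every"
[2,5] S\N  <  k=4
[0,5] S  >  k=2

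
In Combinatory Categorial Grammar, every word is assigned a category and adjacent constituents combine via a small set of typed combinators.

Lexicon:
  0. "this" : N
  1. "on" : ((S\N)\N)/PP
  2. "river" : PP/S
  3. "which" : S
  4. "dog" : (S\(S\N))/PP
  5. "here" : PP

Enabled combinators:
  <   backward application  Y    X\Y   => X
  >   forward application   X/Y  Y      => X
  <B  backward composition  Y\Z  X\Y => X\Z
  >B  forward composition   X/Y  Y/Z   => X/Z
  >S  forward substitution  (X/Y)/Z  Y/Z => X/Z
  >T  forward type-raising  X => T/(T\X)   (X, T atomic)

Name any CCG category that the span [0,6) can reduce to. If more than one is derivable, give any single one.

S

[0,6] S   <
  [0,4] S\N   <
    [0,1] "this" : N
    [1,4] (S\N)\N   >
      [1,2] "on" : ((S\N)\N)/PP
      [2,4] PP   >
        [2,3] "river" : PP/S
        [3,4] "which" : S
  [4,6] S\(S\N)   >
    [4,5] "dog" : (S\(S\N))/PP
    [5,6] "here" : PP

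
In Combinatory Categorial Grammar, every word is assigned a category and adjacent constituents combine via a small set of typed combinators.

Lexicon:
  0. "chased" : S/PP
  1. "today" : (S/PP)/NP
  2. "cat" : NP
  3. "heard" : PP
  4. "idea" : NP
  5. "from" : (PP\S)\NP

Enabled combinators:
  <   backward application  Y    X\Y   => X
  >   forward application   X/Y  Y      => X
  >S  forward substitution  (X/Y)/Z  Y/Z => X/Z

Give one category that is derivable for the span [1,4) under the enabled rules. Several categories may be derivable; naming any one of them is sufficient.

S

[0,6] S   >
  [0,1] "chased" : S/PP
  [1,6] PP   <
    [1,4] S   >
      [1,3] S/PP   >
        [1,2] "today" : (S/PP)/NP
        [2,3] "cat" : NP
      [3,4] "heard" : PP
    [4,6] PP\S   <
      [4,5] "idea" : NP
      [5,6] "from" : (PP\S)\NP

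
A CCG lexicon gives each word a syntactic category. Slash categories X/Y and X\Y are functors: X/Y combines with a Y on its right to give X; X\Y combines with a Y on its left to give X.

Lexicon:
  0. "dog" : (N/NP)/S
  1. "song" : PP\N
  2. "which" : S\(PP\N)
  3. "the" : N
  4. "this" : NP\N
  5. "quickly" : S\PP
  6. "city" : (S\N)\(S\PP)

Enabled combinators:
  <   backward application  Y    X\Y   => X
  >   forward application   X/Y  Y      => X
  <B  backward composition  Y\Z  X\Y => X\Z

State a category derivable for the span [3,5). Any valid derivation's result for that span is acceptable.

[0,7] S   <
  [0,5] N   >
    [0,3] N/NP   >
      [0,1] "dog" : (N/NP)/S
      [1,3] S   <
        [1,2] "song" : PP\N
        [2,3] "which" : S\(PP\N)
    [3,5] NP   <
      [3,4] "the" : N
      [4,5] "this" : NP\N
  [5,7] S\N   <
    [5,6] "quickly" : S\PP
    [6,7] "city" : (S\N)\(S\PP)

NP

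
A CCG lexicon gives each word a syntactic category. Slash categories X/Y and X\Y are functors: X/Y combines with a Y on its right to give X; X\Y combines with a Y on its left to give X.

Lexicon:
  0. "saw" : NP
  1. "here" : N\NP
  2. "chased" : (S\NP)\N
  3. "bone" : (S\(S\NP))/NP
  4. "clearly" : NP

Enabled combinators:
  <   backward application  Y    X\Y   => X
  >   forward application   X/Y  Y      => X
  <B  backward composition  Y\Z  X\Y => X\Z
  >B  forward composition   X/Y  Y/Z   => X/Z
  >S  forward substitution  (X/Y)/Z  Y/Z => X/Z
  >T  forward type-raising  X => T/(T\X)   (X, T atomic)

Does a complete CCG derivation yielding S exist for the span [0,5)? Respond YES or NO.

YES

[0,5] S   <
  [0,3] S\NP   <
    [0,2] N   <
      [0,1] "saw" : NP
      [1,2] "here" : N\NP
    [2,3] "chased" : (S\NP)\N
  [3,5] S\(S\NP)   >
    [3,4] "bone" : (S\(S\NP))/NP
    [4,5] "clearly" : NP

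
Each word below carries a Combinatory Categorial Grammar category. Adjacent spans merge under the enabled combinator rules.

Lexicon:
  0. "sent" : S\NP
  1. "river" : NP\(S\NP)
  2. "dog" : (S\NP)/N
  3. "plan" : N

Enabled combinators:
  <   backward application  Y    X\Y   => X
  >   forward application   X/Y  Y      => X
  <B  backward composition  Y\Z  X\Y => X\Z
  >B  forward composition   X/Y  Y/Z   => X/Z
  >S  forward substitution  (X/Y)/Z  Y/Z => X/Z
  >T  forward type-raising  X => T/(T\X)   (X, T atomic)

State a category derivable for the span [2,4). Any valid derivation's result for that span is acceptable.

[0,4] S   <
  [0,2] NP   <
    [0,1] "sent" : S\NP
    [1,2] "river" : NP\(S\NP)
  [2,4] S\NP   >
    [2,3] "dog" : (S\NP)/N
    [3,4] "plan" : N

S\NP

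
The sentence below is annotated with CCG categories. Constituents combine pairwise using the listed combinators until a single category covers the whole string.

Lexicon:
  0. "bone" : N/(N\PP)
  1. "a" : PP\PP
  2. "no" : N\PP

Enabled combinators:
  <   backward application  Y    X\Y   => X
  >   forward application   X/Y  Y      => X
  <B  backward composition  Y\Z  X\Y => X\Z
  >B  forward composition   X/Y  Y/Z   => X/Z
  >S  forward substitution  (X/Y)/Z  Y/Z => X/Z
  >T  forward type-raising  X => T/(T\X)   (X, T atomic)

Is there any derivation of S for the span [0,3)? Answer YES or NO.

N/(N\PP) PP\PP N\PP
CKY chart[0,3] = {N, N/(N\N), NP/(NP\N), PP/(PP\N), S/(S\N)}; S ∉ chart

NO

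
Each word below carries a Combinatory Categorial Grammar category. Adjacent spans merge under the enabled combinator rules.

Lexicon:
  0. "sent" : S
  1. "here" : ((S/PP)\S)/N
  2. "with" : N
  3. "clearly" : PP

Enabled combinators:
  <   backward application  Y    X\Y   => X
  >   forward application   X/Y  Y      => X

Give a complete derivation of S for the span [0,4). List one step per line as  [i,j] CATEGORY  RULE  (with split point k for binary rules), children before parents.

[0,4] S   >
  [0,3] S/PP   <
    [0,1] "sent" : S
    [1,3] (S/PP)\S   >
      [1,2] "here" : ((S/PP)\S)/N
      [2,3] "with" : N
  [3,4] "clearly" : PP

[0,1] S  lex  "sent"
[1,2] ((S/PP)\S)/N  lex  "here"
[2,3] N  lex  "with"
[1,3] (S/PP)\S  >  k=2
[0,3] S/PP  <  k=1
[3,4] PP  lex  "clearly"
[0,4] S  >  k=3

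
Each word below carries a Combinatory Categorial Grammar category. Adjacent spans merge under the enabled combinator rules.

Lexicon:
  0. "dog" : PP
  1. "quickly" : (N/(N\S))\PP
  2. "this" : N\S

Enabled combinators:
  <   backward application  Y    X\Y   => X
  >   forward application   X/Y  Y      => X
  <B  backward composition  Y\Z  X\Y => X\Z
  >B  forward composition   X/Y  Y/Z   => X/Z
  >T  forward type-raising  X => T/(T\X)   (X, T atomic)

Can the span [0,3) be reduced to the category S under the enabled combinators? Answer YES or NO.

PP (N/(N\S))\PP N\S
CKY chart[0,3] = {N, N/(N\N), NP/(NP\N), PP/(PP\N), S/(S\N)}; S ∉ chart

NO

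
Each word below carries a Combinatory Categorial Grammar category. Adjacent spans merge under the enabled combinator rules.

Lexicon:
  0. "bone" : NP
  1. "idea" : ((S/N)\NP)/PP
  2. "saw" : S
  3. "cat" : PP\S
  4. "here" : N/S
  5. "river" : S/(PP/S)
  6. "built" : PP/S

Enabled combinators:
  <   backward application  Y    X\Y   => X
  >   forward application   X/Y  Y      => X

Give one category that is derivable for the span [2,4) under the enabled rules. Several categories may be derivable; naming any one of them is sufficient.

PP

[0,7] S   >
  [0,4] S/N   <
    [0,1] "bone" : NP
    [1,4] (S/N)\NP   >
      [1,2] "idea" : ((S/N)\NP)/PP
      [2,4] PP   <
        [2,3] "saw" : S
        [3,4] "cat" : PP\S
  [4,7] N   >
    [4,5] "here" : N/S
    [5,7] S   >
      [5,6] "river" : S/(PP/S)
      [6,7] "built" : PP/S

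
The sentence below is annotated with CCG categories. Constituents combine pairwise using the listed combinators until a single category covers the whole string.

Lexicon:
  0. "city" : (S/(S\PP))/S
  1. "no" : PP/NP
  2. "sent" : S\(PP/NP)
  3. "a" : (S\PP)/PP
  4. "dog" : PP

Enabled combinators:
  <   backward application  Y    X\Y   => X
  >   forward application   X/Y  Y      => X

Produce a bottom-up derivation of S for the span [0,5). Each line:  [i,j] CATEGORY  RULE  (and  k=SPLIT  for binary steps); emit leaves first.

[0,1] (S/(S\PP))/S  lex  "city"
[1,2] PP/NP  lex  "no"
[2,3] S\(PP/NP)  lex  "sent"
[1,3] S  <  k=2
[0,3] S/(S\PP)  >  k=1
[3,4] (S\PP)/PP  lex  "a"
[4,5] PP  lex  "dog"
[3,5] S\PP  >  k=4
[0,5] S  >  k=3

[0,5] S   >
  [0,3] S/(S\PP)   >
    [0,1] "city" : (S/(S\PP))/S
    [1,3] S   <
      [1,2] "no" : PP/NP
      [2,3] "sent" : S\(PP/NP)
  [3,5] S\PP   >
    [3,4] "a" : (S\PP)/PP
    [4,5] "dog" : PP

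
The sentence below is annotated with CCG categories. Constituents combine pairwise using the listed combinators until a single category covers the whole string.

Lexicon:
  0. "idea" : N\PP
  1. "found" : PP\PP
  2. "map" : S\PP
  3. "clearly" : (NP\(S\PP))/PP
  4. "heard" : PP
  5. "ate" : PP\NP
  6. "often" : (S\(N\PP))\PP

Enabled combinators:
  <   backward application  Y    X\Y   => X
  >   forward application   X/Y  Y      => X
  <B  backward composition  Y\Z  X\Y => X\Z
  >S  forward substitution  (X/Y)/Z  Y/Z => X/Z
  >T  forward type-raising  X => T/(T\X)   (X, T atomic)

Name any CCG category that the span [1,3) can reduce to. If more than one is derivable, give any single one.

S\PP

[0,7] S   <
  [0,1] "idea" : N\PP
  [1,7] S\(N\PP)   <
    [1,6] PP   <
      [1,5] NP   <
        [1,3] S\PP   <B
          [1,2] "found" : PP\PP
          [2,3] "map" : S\PP
        [3,5] NP\(S\PP)   >
          [3,4] "clearly" : (NP\(S\PP))/PP
          [4,5] "heard" : PP
      [5,6] "ate" : PP\NP
    [6,7] "often" : (S\(N\PP))\PP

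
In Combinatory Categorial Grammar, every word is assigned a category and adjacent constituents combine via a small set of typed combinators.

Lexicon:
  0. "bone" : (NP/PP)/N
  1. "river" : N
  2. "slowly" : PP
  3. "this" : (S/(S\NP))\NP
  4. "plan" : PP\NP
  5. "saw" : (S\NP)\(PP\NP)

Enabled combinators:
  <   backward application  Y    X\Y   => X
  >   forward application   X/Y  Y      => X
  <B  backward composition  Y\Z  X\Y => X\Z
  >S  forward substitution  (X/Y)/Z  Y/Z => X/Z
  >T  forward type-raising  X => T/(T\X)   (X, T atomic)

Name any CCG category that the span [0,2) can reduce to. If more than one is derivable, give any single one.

[0,6] S   >
  [0,4] S/(S\NP)   <
    [0,3] NP   >
      [0,2] NP/PP   >
        [0,1] "bone" : (NP/PP)/N
        [1,2] "river" : N
      [2,3] "slowly" : PP
    [3,4] "this" : (S/(S\NP))\NP
  [4,6] S\NP   <
    [4,5] "plan" : PP\NP
    [5,6] "saw" : (S\NP)\(PP\NP)

NP/PP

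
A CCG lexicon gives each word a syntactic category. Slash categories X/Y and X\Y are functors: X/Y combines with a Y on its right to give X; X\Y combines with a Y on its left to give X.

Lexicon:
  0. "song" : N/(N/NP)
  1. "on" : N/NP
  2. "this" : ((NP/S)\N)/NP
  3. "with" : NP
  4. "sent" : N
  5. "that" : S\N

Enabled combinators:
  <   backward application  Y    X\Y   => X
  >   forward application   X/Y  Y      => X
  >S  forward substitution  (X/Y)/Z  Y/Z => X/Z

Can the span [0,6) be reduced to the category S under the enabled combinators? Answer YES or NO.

NO

N/(N/NP) N/NP ((NP/S)\N)/NP NP N S\N
CKY chart[0,6] = {NP}; S ∉ chart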